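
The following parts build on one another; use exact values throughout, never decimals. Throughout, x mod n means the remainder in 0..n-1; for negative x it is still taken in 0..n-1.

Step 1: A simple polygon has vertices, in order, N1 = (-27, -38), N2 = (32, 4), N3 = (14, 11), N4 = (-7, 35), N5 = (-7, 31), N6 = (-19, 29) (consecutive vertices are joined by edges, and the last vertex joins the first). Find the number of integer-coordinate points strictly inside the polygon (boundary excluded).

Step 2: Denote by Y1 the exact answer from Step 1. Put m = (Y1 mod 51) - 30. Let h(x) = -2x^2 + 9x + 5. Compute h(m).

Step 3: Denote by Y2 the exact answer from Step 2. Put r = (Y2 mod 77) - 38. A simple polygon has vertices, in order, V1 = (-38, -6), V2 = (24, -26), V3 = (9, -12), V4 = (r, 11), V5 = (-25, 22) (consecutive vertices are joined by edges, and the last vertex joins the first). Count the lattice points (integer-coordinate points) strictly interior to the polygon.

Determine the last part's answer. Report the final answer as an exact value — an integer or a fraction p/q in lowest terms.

Step 1: cross terms: (-27*4 - 32*-38)=1108, (32*11 - 14*4)=296, (14*35 - -7*11)=567, (-7*31 - -7*35)=28, (-7*29 - -19*31)=386, (-19*-38 - -27*29)=1505; twice the area = |3890| = 3890; area = 1945; boundary points = 1 + 1 + 3 + 4 + 2 + 1 = 12; strictly interior points = area - boundary/2 + 1 = 1940; answer 1940
Step 2: Y1 = 1940; m = -28; -2*(-28)^2 + 9*(-28)^1 + 5 = (-1568) + (-252) + (5) = -1815; answer -1815
Step 3: Y2 = -1815; r = -5; cross terms: (-38*-26 - 24*-6)=1132, (24*-12 - 9*-26)=-54, (9*11 - -5*-12)=39, (-5*22 - -25*11)=165, (-25*-6 - -38*22)=986; twice the area = |2268| = 2268; area = 1134; boundary points = 2 + 1 + 1 + 1 + 1 = 6; strictly interior points = area - boundary/2 + 1 = 1132; answer 1132

1132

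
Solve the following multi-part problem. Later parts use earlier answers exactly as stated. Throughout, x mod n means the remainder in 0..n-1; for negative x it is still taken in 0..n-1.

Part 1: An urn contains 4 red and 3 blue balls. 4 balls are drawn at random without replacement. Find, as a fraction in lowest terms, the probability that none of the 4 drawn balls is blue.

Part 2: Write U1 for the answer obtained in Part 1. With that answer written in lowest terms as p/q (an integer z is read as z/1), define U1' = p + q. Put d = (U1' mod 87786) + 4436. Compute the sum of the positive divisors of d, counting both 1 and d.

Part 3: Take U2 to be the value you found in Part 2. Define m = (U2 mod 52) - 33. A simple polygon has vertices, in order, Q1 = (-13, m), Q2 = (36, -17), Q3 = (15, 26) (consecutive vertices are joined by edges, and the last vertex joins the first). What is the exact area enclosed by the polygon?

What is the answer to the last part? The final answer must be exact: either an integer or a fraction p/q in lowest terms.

Part 1: total draws C(7,4) = 35; favorable C(4,4) = 1; P = 1/35; answer 1/35
Part 2: U1 = 1/35; threaded value p + q = 36; d = 4472; 4472 = 2^3 * 13 * 43; sigma = (1 + 2 + 4 + 8) * (1 + 13) * (1 + 43) = 15 * 14 * 44 = 9240; answer 9240
Part 3: U2 = 9240; m = 3; cross terms: (-13*-17 - 36*3)=113, (36*26 - 15*-17)=1191, (15*3 - -13*26)=383; twice the area = |1687| = 1687; area = 1687/2; answer 1687/2

1687/2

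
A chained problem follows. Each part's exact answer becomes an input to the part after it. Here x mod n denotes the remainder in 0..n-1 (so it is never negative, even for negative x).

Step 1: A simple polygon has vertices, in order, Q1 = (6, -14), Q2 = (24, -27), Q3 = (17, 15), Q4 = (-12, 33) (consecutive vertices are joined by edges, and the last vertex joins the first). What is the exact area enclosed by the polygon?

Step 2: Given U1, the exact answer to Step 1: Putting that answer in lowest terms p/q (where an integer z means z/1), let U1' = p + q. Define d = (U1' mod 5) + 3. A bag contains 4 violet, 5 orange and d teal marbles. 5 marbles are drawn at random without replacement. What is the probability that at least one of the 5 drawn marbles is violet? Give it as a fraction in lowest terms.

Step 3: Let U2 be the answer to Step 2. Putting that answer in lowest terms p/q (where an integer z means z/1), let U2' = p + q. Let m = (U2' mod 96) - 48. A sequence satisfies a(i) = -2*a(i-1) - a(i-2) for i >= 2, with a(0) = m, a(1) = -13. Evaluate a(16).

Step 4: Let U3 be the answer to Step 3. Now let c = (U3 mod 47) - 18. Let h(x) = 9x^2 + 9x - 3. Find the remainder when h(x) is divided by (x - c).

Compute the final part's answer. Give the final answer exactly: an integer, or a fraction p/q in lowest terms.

1635

Step 1: cross terms: (6*-27 - 24*-14)=174, (24*15 - 17*-27)=819, (17*33 - -12*15)=741, (-12*-14 - 6*33)=-30; twice the area = |1704| = 1704; area = 852; answer 852
Step 2: U1 = 852; threaded value p + q = 853; d = 6; total draws C(15,5) = 3003; complement C(11,5) = 462; favorable 3003 - 462 = 2541; P = 11/13; answer 11/13
Step 3: U2 = 11/13; threaded value p + q = 24; m = -24; a(2) = -2*(-13) - 1*(-24) = 50; iterating: a(2)=50, a(3)=-87, a(4)=124, a(5)=-161, a(6)=198, a(7)=-235, a(8)=272, a(9)=-309, a(10)=346, a(11)=-383, a(12)=420, a(13)=-457, a(14)=494, a(15)=-531, a(16)=568; answer 568
Step 4: U3 = 568; c = -14; remainder = value at the root: 9*(-14)^2 + 9*(-14)^1 - 3 = (1764) + (-126) + (-3) = 1635; answer 1635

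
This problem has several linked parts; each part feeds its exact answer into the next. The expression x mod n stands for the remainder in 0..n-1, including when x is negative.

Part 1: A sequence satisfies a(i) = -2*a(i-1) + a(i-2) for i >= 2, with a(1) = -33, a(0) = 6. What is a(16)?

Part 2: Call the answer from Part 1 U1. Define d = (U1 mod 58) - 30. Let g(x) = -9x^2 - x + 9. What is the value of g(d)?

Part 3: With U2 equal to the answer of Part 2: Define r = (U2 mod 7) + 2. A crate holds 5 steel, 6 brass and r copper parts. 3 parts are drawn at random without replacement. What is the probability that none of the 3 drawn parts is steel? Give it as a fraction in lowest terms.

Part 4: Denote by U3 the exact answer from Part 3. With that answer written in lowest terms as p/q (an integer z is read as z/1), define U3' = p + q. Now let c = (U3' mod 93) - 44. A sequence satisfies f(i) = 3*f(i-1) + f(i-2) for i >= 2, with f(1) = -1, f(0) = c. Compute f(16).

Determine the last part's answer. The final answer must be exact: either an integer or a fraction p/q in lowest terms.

Part 1: a(2) = -2*(-33) + 1*(6) = 72; iterating: a(2)=72, a(3)=-177, a(4)=426, a(5)=-1029, a(6)=2484, a(7)=-5997, a(8)=14478, a(9)=-34953, a(10)=84384, a(11)=-203721, a(12)=491826, a(13)=-1187373, a(14)=2866572, a(15)=-6920517, a(16)=16707606; answer 16707606
Part 2: U1 = 16707606; d = -20; -9*(-20)^2 - 1*(-20)^1 + 9 = (-3600) + (20) + (9) = -3571; answer -3571
Part 3: U2 = -3571; r = 8; total draws C(19,3) = 969; favorable C(14,3) = 364; P = 364/969; answer 364/969
Part 4: U3 = 364/969; threaded value p + q = 1333; c = -13; f(2) = 3*(-1) + 1*(-13) = -16; iterating: f(2)=-16, f(3)=-49, f(4)=-163, f(5)=-538, f(6)=-1777, f(7)=-5869, f(8)=-19384, f(9)=-64021, f(10)=-211447, f(11)=-698362, f(12)=-2306533, f(13)=-7617961, f(14)=-25160416, f(15)=-83099209, f(16)=-274458043; answer -274458043

-274458043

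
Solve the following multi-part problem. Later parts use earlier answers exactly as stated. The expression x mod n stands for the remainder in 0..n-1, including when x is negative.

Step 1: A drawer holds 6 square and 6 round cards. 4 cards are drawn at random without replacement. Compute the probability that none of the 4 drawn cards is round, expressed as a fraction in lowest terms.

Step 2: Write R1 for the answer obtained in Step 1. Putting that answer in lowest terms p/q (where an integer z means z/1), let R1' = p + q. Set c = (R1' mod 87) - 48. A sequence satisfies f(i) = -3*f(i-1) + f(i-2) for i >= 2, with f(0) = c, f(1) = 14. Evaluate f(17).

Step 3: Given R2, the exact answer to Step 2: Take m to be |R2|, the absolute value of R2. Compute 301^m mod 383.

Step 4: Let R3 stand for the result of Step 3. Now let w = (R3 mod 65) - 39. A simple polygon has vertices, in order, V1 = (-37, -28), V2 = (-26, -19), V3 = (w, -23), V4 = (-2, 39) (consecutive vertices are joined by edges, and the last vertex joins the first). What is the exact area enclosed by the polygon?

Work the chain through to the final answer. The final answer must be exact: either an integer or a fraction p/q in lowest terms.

Step 1: total draws C(12,4) = 495; favorable C(6,4) = 15; P = 1/33; answer 1/33
Step 2: R1 = 1/33; threaded value p + q = 34; c = -14; f(2) = -3*(14) + 1*(-14) = -56; iterating: f(2)=-56, f(3)=182, f(4)=-602, f(5)=1988, f(6)=-6566, f(7)=21686, f(8)=-71624, f(9)=236558, f(10)=-781298, f(11)=2580452, f(12)=-8522654, f(13)=28148414, f(14)=-92967896, f(15)=307052102, f(16)=-1014124202, f(17)=3349424708; answer 3349424708
Step 3: R2 = 3349424708; m = 3349424708; squarings mod 383: 301^1=301, 301^2=213, 301^4=175, 301^8=368, 301^16=225, 301^32=69, 301^64=165, 301^128=32, 301^256=258, 301^512=305, 301^1024=339, 301^2048=21, 301^4096=58, 301^8192=300, 301^16384=378, 301^32768=25, 301^65536=242, 301^131072=348, 301^262144=76, 301^524288=31, 301^1048576=195, 301^2097152=108, 301^4194304=174, 301^8388608=19, 301^16777216=361, 301^33554432=101, 301^67108864=243, 301^134217728=67, 301^268435456=276, 301^536870912=342, 301^1073741824=149, 301^2147483648=370; 301^3349424708 = 301^4 * 301^64 * 301^512 * 301^2048 * 301^8192 * 301^262144 * 301^2097152 * 301^8388608 * 301^16777216 * 301^33554432 * 301^67108864 * 301^1073741824 * 301^2147483648 = 152 (mod 383); answer 152
Step 4: R3 = 152; w = -17; cross terms: (-37*-19 - -26*-28)=-25, (-26*-23 - -17*-19)=275, (-17*39 - -2*-23)=-709, (-2*-28 - -37*39)=1499; twice the area = |1040| = 1040; area = 520; answer 520

520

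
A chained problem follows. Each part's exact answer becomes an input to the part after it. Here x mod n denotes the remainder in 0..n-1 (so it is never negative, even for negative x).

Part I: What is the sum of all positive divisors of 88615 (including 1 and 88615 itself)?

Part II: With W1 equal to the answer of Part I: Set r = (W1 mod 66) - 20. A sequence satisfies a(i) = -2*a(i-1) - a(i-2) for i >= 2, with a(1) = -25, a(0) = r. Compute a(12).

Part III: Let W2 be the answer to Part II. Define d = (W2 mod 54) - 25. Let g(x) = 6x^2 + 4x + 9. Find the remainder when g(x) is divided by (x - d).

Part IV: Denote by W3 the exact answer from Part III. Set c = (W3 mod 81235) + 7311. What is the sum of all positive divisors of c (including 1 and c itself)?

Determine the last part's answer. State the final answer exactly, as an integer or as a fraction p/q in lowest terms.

Part I: 88615 = 5 * 37 * 479; sigma = (1 + 5) * (1 + 37) * (1 + 479) = 6 * 38 * 480 = 109440; answer 109440
Part II: W1 = 109440; r = -8; a(2) = -2*(-25) - 1*(-8) = 58; iterating: a(2)=58, a(3)=-91, a(4)=124, a(5)=-157, a(6)=190, a(7)=-223, a(8)=256, a(9)=-289, a(10)=322, a(11)=-355, a(12)=388; answer 388
Part III: W2 = 388; d = -15; remainder = value at the root: 6*(-15)^2 + 4*(-15)^1 + 9 = (1350) + (-60) + (9) = 1299; answer 1299
Part IV: W3 = 1299; c = 8610; 8610 = 2 * 3 * 5 * 7 * 41; sigma = (1 + 2) * (1 + 3) * (1 + 5) * (1 + 7) * (1 + 41) = 3 * 4 * 6 * 8 * 42 = 24192; answer 24192

24192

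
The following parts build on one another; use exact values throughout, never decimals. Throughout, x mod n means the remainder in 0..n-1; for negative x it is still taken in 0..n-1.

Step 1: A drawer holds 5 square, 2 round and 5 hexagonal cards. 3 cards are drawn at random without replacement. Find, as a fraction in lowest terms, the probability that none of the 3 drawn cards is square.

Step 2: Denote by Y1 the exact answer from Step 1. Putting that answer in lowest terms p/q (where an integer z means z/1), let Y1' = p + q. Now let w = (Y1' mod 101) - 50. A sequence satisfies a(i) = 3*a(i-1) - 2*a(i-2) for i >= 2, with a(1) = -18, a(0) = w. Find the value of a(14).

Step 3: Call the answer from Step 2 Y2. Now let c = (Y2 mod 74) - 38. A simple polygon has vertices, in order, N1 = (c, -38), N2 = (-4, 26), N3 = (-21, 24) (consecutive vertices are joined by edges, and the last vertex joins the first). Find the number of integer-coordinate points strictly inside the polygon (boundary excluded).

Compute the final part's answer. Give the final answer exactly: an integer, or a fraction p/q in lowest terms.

Step 1: total draws C(12,3) = 220; favorable C(7,3) = 35; P = 7/44; answer 7/44
Step 2: Y1 = 7/44; threaded value p + q = 51; w = 1; a(2) = 3*(-18) - 2*(1) = -56; iterating: a(2)=-56, a(3)=-132, a(4)=-284, a(5)=-588, a(6)=-1196, a(7)=-2412, a(8)=-4844, a(9)=-9708, a(10)=-19436, a(11)=-38892, a(12)=-77804, a(13)=-155628, a(14)=-311276; answer -311276
Step 3: Y2 = -311276; c = 4; cross terms: (4*26 - -4*-38)=-48, (-4*24 - -21*26)=450, (-21*-38 - 4*24)=702; twice the area = |1104| = 1104; area = 552; boundary points = 8 + 1 + 1 = 10; strictly interior points = area - boundary/2 + 1 = 548; answer 548

548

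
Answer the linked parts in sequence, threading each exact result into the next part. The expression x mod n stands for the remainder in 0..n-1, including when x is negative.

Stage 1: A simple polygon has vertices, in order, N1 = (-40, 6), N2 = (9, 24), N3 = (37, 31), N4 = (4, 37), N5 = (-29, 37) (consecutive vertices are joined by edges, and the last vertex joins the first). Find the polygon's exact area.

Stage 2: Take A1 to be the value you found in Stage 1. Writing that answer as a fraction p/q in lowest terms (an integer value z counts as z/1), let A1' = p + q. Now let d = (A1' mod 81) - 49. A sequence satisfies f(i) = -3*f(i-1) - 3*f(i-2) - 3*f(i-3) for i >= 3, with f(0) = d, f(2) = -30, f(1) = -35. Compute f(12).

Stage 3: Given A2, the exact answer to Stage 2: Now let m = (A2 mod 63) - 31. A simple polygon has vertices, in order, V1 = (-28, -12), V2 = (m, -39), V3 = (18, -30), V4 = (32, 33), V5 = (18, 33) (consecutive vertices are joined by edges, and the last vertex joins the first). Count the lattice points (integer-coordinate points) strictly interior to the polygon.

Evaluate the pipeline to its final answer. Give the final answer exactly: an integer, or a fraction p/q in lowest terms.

2526

Stage 1: cross terms: (-40*24 - 9*6)=-1014, (9*31 - 37*24)=-609, (37*37 - 4*31)=1245, (4*37 - -29*37)=1221, (-29*6 - -40*37)=1306; twice the area = |2149| = 2149; area = 2149/2; answer 2149/2
Stage 2: A1 = 2149/2; threaded value p + q = 2151; d = -4; f(3) = -3*(-30) - 3*(-35) - 3*(-4) = 207; iterating: f(3)=207, f(4)=-426, f(5)=747, f(6)=-1584, f(7)=3789, f(8)=-8856, f(9)=19953, f(10)=-44658, f(11)=100683, f(12)=-227934; answer -227934
Stage 3: A2 = -227934; m = -31; cross terms: (-28*-39 - -31*-12)=720, (-31*-30 - 18*-39)=1632, (18*33 - 32*-30)=1554, (32*33 - 18*33)=462, (18*-12 - -28*33)=708; twice the area = |5076| = 5076; area = 2538; boundary points = 3 + 1 + 7 + 14 + 1 = 26; strictly interior points = area - boundary/2 + 1 = 2526; answer 2526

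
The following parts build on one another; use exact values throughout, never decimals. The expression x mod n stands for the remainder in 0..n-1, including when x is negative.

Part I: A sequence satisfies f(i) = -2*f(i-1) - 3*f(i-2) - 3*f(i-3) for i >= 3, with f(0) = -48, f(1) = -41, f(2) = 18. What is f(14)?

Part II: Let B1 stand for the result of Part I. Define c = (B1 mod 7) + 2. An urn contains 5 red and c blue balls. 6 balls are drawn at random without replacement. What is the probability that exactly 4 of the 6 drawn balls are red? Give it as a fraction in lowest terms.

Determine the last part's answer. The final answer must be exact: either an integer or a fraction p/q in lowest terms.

Part I: f(3) = -2*(18) - 3*(-41) - 3*(-48) = 231; iterating: f(3)=231, f(4)=-393, f(5)=39, f(6)=408, f(7)=246, f(8)=-1833, f(9)=1704, f(10)=1353, f(11)=-2319, f(12)=-4533, f(13)=11964, f(14)=-3372; answer -3372
Part II: B1 = -3372; c = 4; total draws C(9,6) = 84; favorable C(5,4)*C(4,2) = 30; P = 5/14; answer 5/14

5/14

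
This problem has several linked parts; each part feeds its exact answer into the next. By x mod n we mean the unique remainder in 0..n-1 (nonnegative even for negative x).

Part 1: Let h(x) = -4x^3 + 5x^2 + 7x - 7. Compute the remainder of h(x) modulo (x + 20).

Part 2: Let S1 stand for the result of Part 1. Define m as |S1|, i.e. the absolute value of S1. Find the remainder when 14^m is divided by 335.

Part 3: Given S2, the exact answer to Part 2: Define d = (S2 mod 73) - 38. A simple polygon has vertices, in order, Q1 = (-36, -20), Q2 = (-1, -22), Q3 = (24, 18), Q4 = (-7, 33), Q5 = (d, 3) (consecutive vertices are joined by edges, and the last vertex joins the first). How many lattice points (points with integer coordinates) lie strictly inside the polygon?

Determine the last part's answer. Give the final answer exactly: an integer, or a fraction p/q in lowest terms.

Part 1: remainder = value at the root: -4*(-20)^3 + 5*(-20)^2 + 7*(-20)^1 - 7 = (32000) + (2000) + (-140) + (-7) = 33853; answer 33853
Part 2: S1 = 33853; m = 33853; squarings mod 335: 14^1=14, 14^2=196, 14^4=226, 14^8=156, 14^16=216, 14^32=91, 14^64=241, 14^128=126, 14^256=131, 14^512=76, 14^1024=81, 14^2048=196, 14^4096=226, 14^8192=156, 14^16384=216, 14^32768=91; 14^33853 = 14^1 * 14^4 * 14^8 * 14^16 * 14^32 * 14^1024 * 14^32768 = 9 (mod 335); answer 9
Part 3: S2 = 9; d = -29; cross terms: (-36*-22 - -1*-20)=772, (-1*18 - 24*-22)=510, (24*33 - -7*18)=918, (-7*3 - -29*33)=936, (-29*-20 - -36*3)=688; twice the area = |3824| = 3824; area = 1912; boundary points = 1 + 5 + 1 + 2 + 1 = 10; strictly interior points = area - boundary/2 + 1 = 1908; answer 1908

1908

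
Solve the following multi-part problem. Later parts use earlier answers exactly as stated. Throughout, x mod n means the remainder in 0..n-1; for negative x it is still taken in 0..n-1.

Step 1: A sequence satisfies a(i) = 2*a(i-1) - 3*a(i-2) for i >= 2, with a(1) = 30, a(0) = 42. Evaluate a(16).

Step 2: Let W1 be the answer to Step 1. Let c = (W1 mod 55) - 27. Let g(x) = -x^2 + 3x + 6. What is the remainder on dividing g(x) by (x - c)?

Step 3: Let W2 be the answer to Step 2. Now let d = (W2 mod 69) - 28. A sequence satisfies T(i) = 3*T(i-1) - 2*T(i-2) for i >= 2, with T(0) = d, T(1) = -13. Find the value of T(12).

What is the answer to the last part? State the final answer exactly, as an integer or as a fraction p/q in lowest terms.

Step 1: a(2) = 2*(30) - 3*(42) = -66; iterating: a(2)=-66, a(3)=-222, a(4)=-246, a(5)=174, a(6)=1086, a(7)=1650, a(8)=42, a(9)=-4866, a(10)=-9858, a(11)=-5118, a(12)=19338, a(13)=54030, a(14)=50046, a(15)=-61998, a(16)=-274134; answer -274134
Step 2: W1 = -274134; c = 14; remainder = value at the root: -1*(14)^2 + 3*(14)^1 + 6 = (-196) + (42) + (6) = -148; answer -148
Step 3: W2 = -148; d = 31; T(2) = 3*(-13) - 2*(31) = -101; iterating: T(2)=-101, T(3)=-277, T(4)=-629, T(5)=-1333, T(6)=-2741, T(7)=-5557, T(8)=-11189, T(9)=-22453, T(10)=-44981, T(11)=-90037, T(12)=-180149; answer -180149

-180149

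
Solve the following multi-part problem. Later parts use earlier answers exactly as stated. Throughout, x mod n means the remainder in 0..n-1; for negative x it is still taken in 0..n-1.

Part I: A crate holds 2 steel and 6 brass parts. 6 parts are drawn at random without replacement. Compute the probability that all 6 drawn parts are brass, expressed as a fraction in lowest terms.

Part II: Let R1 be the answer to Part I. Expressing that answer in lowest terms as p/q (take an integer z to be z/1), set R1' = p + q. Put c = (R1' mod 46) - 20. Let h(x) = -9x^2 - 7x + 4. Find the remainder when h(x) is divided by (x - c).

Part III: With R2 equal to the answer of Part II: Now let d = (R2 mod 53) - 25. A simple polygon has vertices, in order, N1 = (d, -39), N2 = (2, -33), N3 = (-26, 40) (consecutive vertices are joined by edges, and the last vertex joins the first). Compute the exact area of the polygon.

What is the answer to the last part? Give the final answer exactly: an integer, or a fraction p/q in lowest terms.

814

Part I: total draws C(8,6) = 28; favorable C(6,6) = 1; P = 1/28; answer 1/28
Part II: R1 = 1/28; threaded value p + q = 29; c = 9; remainder = value at the root: -9*(9)^2 - 7*(9)^1 + 4 = (-729) + (-63) + (4) = -788; answer -788
Part III: R2 = -788; d = -18; cross terms: (-18*-33 - 2*-39)=672, (2*40 - -26*-33)=-778, (-26*-39 - -18*40)=1734; twice the area = |1628| = 1628; area = 814; answer 814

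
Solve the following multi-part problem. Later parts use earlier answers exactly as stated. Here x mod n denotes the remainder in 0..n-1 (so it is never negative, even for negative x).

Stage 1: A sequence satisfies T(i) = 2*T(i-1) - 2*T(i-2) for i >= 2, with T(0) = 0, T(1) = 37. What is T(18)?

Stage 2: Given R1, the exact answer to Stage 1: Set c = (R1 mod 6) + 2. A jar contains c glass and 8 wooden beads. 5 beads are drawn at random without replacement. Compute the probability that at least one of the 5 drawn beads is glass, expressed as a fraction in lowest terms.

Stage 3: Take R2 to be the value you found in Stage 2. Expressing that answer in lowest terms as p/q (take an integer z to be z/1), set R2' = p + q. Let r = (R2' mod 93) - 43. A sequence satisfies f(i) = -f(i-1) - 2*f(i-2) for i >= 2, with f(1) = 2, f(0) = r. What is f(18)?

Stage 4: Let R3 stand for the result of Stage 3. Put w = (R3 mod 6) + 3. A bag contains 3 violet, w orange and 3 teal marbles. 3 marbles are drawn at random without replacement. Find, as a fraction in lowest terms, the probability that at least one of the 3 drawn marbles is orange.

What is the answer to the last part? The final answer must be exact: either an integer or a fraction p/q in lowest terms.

Stage 1: T(2) = 2*(37) - 2*(0) = 74; iterating: T(2)=74, T(3)=74, T(4)=0, T(5)=-148, T(6)=-296, T(7)=-296, T(8)=0, T(9)=592, T(10)=1184, T(11)=1184, T(12)=0, T(13)=-2368, T(14)=-4736, T(15)=-4736, T(16)=0, T(17)=9472, T(18)=18944; answer 18944
Stage 2: R1 = 18944; c = 4; total draws C(12,5) = 792; complement C(8,5) = 56; favorable 792 - 56 = 736; P = 92/99; answer 92/99
Stage 3: R2 = 92/99; threaded value p + q = 191; r = -38; f(2) = -1*(2) - 2*(-38) = 74; iterating: f(2)=74, f(3)=-78, f(4)=-70, f(5)=226, f(6)=-86, f(7)=-366, f(8)=538, f(9)=194, f(10)=-1270, f(11)=882, f(12)=1658, f(13)=-3422, f(14)=106, f(15)=6738, f(16)=-6950, f(17)=-6526, f(18)=20426; answer 20426
Stage 4: R3 = 20426; w = 5; total draws C(11,3) = 165; complement C(6,3) = 20; favorable 165 - 20 = 145; P = 29/33; answer 29/33

29/33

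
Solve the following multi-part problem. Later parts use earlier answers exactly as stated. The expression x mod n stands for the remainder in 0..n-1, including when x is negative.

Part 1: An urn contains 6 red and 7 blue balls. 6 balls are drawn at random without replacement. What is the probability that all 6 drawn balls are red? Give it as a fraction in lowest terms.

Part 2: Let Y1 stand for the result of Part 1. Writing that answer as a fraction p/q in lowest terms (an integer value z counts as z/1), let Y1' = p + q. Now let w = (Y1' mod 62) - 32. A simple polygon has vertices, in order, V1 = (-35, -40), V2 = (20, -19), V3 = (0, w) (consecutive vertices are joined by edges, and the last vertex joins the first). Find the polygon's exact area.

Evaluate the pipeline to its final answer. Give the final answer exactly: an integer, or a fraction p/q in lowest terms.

1035

Part 1: total draws C(13,6) = 1716; favorable C(6,6) = 1; P = 1/1716; answer 1/1716
Part 2: Y1 = 1/1716; threaded value p + q = 1717; w = 11; cross terms: (-35*-19 - 20*-40)=1465, (20*11 - 0*-19)=220, (0*-40 - -35*11)=385; twice the area = |2070| = 2070; area = 1035; answer 1035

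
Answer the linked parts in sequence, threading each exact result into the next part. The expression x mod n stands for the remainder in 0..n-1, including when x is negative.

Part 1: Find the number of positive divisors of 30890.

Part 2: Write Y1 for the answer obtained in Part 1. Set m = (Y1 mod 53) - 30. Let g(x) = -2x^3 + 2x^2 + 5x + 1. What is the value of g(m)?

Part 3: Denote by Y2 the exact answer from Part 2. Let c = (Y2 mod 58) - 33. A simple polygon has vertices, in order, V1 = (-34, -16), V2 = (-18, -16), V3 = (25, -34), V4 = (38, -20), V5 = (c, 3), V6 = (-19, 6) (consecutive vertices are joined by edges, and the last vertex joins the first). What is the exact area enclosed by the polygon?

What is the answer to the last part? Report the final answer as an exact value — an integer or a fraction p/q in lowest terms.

3363/2

Part 1: 30890 = 2 * 5 * 3089; number of divisors = (1+1) * (1+1) * (1+1) = 8; answer 8
Part 2: Y1 = 8; m = -22; -2*(-22)^3 + 2*(-22)^2 + 5*(-22)^1 + 1 = (21296) + (968) + (-110) + (1) = 22155; answer 22155
Part 3: Y2 = 22155; c = 24; cross terms: (-34*-16 - -18*-16)=256, (-18*-34 - 25*-16)=1012, (25*-20 - 38*-34)=792, (38*3 - 24*-20)=594, (24*6 - -19*3)=201, (-19*-16 - -34*6)=508; twice the area = |3363| = 3363; area = 3363/2; answer 3363/2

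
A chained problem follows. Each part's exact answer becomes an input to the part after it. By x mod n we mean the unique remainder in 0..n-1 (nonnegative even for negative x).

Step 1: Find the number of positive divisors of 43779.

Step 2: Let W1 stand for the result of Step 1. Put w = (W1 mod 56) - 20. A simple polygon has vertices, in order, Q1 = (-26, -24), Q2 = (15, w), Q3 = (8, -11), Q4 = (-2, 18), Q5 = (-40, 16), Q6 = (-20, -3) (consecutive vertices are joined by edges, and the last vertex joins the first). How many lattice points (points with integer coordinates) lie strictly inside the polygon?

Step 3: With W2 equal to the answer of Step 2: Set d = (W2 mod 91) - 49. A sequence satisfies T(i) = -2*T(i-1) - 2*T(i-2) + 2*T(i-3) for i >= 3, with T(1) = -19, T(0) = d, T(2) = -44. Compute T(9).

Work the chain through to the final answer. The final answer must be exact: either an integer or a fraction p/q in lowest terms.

1336

Step 1: 43779 = 3 * 14593; number of divisors = (1+1) * (1+1) = 4; answer 4
Step 2: W1 = 4; w = -16; cross terms: (-26*-16 - 15*-24)=776, (15*-11 - 8*-16)=-37, (8*18 - -2*-11)=122, (-2*16 - -40*18)=688, (-40*-3 - -20*16)=440, (-20*-24 - -26*-3)=402; twice the area = |2391| = 2391; area = 2391/2; boundary points = 1 + 1 + 1 + 2 + 1 + 3 = 9; strictly interior points = area - boundary/2 + 1 = 1192; answer 1192
Step 3: W2 = 1192; d = -40; T(3) = -2*(-44) - 2*(-19) + 2*(-40) = 46; iterating: T(3)=46, T(4)=-42, T(5)=-96, T(6)=368, T(7)=-628, T(8)=328, T(9)=1336; answer 1336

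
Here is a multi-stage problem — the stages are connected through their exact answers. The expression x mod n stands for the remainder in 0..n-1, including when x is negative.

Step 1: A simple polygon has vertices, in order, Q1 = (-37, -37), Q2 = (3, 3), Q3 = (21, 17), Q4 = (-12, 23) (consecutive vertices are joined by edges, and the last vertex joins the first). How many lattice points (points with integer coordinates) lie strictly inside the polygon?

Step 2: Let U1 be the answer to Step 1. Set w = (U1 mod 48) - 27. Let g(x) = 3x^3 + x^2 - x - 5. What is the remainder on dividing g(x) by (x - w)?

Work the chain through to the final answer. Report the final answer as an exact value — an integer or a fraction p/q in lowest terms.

-52031

Step 1: cross terms: (-37*3 - 3*-37)=0, (3*17 - 21*3)=-12, (21*23 - -12*17)=687, (-12*-37 - -37*23)=1295; twice the area = |1970| = 1970; area = 985; boundary points = 40 + 2 + 3 + 5 = 50; strictly interior points = area - boundary/2 + 1 = 961; answer 961
Step 2: U1 = 961; w = -26; remainder = value at the root: 3*(-26)^3 + 1*(-26)^2 - 1*(-26)^1 - 5 = (-52728) + (676) + (26) + (-5) = -52031; answer -52031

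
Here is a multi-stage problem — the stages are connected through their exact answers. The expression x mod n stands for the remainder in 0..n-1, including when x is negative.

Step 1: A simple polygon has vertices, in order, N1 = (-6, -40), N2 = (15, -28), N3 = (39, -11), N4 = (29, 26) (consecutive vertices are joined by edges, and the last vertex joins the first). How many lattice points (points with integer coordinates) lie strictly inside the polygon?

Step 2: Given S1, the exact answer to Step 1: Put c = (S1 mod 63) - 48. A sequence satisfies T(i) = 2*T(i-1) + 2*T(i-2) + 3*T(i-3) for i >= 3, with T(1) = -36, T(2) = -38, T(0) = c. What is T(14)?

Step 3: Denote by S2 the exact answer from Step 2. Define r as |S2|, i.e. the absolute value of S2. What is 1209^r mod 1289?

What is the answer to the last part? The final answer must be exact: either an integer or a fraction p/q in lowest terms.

314

Step 1: cross terms: (-6*-28 - 15*-40)=768, (15*-11 - 39*-28)=927, (39*26 - 29*-11)=1333, (29*-40 - -6*26)=-1004; twice the area = |2024| = 2024; area = 1012; boundary points = 3 + 1 + 1 + 1 = 6; strictly interior points = area - boundary/2 + 1 = 1010; answer 1010
Step 2: S1 = 1010; c = -46; T(3) = 2*(-38) + 2*(-36) + 3*(-46) = -286; iterating: T(3)=-286, T(4)=-756, T(5)=-2198, T(6)=-6766, T(7)=-20196, T(8)=-60518, T(9)=-181726, T(10)=-545076, T(11)=-1635158, T(12)=-4905646, T(13)=-14716836, T(14)=-44150438; answer -44150438
Step 3: S2 = -44150438; r = 44150438; squarings mod 1289: 1209^1=1209, 1209^2=1244, 1209^4=736, 1209^8=316, 1209^16=603, 1209^32=111, 1209^64=720, 1209^128=222, 1209^256=302, 1209^512=974, 1209^1024=1261, 1209^2048=784, 1209^4096=1092, 1209^8192=139, 1209^16384=1275, 1209^32768=196, 1209^65536=1035, 1209^131072=66, 1209^262144=489, 1209^524288=656, 1209^1048576=1099, 1209^2097152=8, 1209^4194304=64, 1209^8388608=229, 1209^16777216=881, 1209^33554432=183; 1209^44150438 = 1209^2 * 1209^4 * 1209^32 * 1209^128 * 1209^512 * 1209^1024 * 1209^2048 * 1209^8192 * 1209^32768 * 1209^65536 * 1209^2097152 * 1209^8388608 * 1209^33554432 = 314 (mod 1289); answer 314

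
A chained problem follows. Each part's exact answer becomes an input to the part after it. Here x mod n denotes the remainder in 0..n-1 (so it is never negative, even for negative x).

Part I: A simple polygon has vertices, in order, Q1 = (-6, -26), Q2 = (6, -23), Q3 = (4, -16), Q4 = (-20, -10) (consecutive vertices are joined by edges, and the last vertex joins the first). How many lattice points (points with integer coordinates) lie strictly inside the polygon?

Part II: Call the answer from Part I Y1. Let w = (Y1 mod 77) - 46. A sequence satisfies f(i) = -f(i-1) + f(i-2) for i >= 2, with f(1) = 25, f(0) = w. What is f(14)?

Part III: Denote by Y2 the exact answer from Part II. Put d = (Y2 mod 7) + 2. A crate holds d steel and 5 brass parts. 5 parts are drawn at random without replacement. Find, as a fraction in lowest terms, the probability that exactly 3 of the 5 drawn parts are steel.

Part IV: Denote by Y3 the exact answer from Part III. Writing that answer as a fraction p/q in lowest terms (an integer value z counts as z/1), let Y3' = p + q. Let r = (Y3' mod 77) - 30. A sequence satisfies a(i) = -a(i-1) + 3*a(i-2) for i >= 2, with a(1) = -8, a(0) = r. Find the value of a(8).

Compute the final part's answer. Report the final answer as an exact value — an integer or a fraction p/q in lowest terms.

Part I: cross terms: (-6*-23 - 6*-26)=294, (6*-16 - 4*-23)=-4, (4*-10 - -20*-16)=-360, (-20*-26 - -6*-10)=460; twice the area = |390| = 390; area = 195; boundary points = 3 + 1 + 6 + 2 = 12; strictly interior points = area - boundary/2 + 1 = 190; answer 190
Part II: Y1 = 190; w = -10; f(2) = -1*(25) + 1*(-10) = -35; iterating: f(2)=-35, f(3)=60, f(4)=-95, f(5)=155, f(6)=-250, f(7)=405, f(8)=-655, f(9)=1060, f(10)=-1715, f(11)=2775, f(12)=-4490, f(13)=7265, f(14)=-11755; answer -11755
Part III: Y2 = -11755; d = 7; total draws C(12,5) = 792; favorable C(7,3)*C(5,2) = 350; P = 175/396; answer 175/396
Part IV: Y3 = 175/396; threaded value p + q = 571; r = 2; a(2) = -1*(-8) + 3*(2) = 14; iterating: a(2)=14, a(3)=-38, a(4)=80, a(5)=-194, a(6)=434, a(7)=-1016, a(8)=2318; answer 2318

2318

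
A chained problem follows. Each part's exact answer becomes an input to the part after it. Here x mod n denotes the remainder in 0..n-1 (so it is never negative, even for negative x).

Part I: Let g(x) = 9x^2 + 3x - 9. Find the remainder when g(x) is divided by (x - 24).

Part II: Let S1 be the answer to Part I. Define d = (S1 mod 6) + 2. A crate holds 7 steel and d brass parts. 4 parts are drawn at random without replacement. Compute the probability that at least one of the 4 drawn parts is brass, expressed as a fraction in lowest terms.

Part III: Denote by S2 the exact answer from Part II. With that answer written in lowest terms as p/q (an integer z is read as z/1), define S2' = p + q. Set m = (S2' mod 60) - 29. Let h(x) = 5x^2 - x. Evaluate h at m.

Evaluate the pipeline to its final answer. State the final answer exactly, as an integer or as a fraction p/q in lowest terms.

1638

Part I: remainder = value at the root: 9*(24)^2 + 3*(24)^1 - 9 = (5184) + (72) + (-9) = 5247; answer 5247
Part II: S1 = 5247; d = 5; total draws C(12,4) = 495; complement C(7,4) = 35; favorable 495 - 35 = 460; P = 92/99; answer 92/99
Part III: S2 = 92/99; threaded value p + q = 191; m = -18; 5*(-18)^2 - 1*(-18)^1 = (1620) + (18) = 1638; answer 1638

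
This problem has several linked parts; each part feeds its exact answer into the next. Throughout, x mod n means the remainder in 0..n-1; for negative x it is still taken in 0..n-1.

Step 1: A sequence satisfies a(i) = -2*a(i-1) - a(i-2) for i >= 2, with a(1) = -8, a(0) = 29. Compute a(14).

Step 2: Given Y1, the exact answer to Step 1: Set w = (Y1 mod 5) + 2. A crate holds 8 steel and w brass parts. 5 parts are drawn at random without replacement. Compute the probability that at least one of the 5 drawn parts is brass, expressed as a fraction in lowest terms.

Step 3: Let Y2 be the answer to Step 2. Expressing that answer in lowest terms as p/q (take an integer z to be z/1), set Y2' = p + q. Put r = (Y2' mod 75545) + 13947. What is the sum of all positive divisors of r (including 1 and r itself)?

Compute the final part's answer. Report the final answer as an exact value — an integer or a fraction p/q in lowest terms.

13964

Step 1: a(2) = -2*(-8) - 1*(29) = -13; iterating: a(2)=-13, a(3)=34, a(4)=-55, a(5)=76, a(6)=-97, a(7)=118, a(8)=-139, a(9)=160, a(10)=-181, a(11)=202, a(12)=-223, a(13)=244, a(14)=-265; answer -265
Step 2: Y1 = -265; w = 2; total draws C(10,5) = 252; complement C(8,5) = 56; favorable 252 - 56 = 196; P = 7/9; answer 7/9
Step 3: Y2 = 7/9; threaded value p + q = 16; r = 13963; 13963 is prime, so its only divisors are 1 and 13963; sigma = 1 + 13963 = 13964; answer 13964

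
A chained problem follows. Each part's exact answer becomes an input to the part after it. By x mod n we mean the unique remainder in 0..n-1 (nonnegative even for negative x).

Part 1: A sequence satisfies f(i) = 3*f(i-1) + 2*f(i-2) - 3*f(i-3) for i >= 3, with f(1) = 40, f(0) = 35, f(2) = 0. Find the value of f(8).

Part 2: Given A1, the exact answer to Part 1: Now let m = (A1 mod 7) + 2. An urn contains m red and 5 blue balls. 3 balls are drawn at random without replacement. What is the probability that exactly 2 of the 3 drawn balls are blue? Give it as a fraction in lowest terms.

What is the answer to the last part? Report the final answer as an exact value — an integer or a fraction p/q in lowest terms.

Part 1: f(3) = 3*(0) + 2*(40) - 3*(35) = -25; iterating: f(3)=-25, f(4)=-195, f(5)=-635, f(6)=-2220, f(7)=-7345, f(8)=-24570; answer -24570
Part 2: A1 = -24570; m = 2; total draws C(7,3) = 35; favorable C(5,2)*C(2,1) = 20; P = 4/7; answer 4/7

4/7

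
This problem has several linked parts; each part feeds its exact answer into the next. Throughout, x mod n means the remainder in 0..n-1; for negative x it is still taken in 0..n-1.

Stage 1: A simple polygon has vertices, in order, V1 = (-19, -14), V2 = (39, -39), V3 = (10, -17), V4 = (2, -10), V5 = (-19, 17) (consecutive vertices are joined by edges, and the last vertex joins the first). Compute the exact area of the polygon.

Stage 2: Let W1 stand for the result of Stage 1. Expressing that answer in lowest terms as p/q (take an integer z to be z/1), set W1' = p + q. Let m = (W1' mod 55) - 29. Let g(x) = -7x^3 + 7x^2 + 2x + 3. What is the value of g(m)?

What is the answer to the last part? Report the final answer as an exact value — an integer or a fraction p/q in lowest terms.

67875

Stage 1: cross terms: (-19*-39 - 39*-14)=1287, (39*-17 - 10*-39)=-273, (10*-10 - 2*-17)=-66, (2*17 - -19*-10)=-156, (-19*-14 - -19*17)=589; twice the area = |1381| = 1381; area = 1381/2; answer 1381/2
Stage 2: W1 = 1381/2; threaded value p + q = 1383; m = -21; -7*(-21)^3 + 7*(-21)^2 + 2*(-21)^1 + 3 = (64827) + (3087) + (-42) + (3) = 67875; answer 67875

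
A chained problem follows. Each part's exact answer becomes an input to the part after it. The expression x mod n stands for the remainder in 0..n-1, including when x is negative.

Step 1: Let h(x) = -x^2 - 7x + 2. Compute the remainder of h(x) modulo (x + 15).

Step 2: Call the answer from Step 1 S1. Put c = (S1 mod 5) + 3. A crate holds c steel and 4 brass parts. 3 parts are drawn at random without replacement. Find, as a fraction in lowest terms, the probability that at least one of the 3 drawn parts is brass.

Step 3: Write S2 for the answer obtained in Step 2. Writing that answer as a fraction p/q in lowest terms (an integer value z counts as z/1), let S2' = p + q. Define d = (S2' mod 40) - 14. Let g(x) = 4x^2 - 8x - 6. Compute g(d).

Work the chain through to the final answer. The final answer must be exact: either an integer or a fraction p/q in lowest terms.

2294

Step 1: remainder = value at the root: -1*(-15)^2 - 7*(-15)^1 + 2 = (-225) + (105) + (2) = -118; answer -118
Step 2: S1 = -118; c = 5; total draws C(9,3) = 84; complement C(5,3) = 10; favorable 84 - 10 = 74; P = 37/42; answer 37/42
Step 3: S2 = 37/42; threaded value p + q = 79; d = 25; 4*(25)^2 - 8*(25)^1 - 6 = (2500) + (-200) + (-6) = 2294; answer 2294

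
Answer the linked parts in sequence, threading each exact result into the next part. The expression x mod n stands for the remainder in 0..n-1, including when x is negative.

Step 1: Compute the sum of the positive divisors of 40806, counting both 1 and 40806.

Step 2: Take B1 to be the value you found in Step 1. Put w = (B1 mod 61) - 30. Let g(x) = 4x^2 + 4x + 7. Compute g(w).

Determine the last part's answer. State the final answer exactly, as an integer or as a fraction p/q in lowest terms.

Step 1: 40806 = 2 * 3^2 * 2267; sigma = (1 + 2) * (1 + 3 + 9) * (1 + 2267) = 3 * 13 * 2268 = 88452; answer 88452
Step 2: B1 = 88452; w = -28; 4*(-28)^2 + 4*(-28)^1 + 7 = (3136) + (-112) + (7) = 3031; answer 3031

3031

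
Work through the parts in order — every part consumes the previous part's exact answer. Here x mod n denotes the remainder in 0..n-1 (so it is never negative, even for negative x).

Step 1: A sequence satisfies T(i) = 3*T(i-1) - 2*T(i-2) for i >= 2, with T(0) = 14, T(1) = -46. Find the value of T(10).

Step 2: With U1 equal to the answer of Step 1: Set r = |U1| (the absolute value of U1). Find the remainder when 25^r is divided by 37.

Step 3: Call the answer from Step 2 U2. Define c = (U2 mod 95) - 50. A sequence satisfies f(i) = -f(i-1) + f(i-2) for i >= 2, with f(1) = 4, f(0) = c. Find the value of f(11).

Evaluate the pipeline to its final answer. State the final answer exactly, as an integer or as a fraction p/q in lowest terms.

2226

Step 1: T(2) = 3*(-46) - 2*(14) = -166; iterating: T(2)=-166, T(3)=-406, T(4)=-886, T(5)=-1846, T(6)=-3766, T(7)=-7606, T(8)=-15286, T(9)=-30646, T(10)=-61366; answer -61366
Step 2: U1 = -61366; r = 61366; squarings mod 37: 25^1=25, 25^2=33, 25^4=16, 25^8=34, 25^16=9, 25^32=7, 25^64=12, 25^128=33, 25^256=16, 25^512=34, 25^1024=9, 25^2048=7, 25^4096=12, 25^8192=33, 25^16384=16, 25^32768=34; 25^61366 = 25^2 * 25^4 * 25^16 * 25^32 * 25^128 * 25^256 * 25^512 * 25^1024 * 25^2048 * 25^8192 * 25^16384 * 25^32768 = 16 (mod 37); answer 16
Step 3: U2 = 16; c = -34; f(2) = -1*(4) + 1*(-34) = -38; iterating: f(2)=-38, f(3)=42, f(4)=-80, f(5)=122, f(6)=-202, f(7)=324, f(8)=-526, f(9)=850, f(10)=-1376, f(11)=2226; answer 2226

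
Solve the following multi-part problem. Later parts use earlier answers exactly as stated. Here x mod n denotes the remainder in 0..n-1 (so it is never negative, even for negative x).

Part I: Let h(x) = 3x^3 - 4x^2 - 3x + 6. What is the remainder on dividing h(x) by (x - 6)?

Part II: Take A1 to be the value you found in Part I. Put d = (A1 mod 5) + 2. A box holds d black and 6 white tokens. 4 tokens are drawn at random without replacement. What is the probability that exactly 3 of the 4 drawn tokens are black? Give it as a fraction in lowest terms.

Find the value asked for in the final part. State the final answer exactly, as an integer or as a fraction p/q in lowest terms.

4/35

Part I: remainder = value at the root: 3*(6)^3 - 4*(6)^2 - 3*(6)^1 + 6 = (648) + (-144) + (-18) + (6) = 492; answer 492
Part II: A1 = 492; d = 4; total draws C(10,4) = 210; favorable C(4,3)*C(6,1) = 24; P = 4/35; answer 4/35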